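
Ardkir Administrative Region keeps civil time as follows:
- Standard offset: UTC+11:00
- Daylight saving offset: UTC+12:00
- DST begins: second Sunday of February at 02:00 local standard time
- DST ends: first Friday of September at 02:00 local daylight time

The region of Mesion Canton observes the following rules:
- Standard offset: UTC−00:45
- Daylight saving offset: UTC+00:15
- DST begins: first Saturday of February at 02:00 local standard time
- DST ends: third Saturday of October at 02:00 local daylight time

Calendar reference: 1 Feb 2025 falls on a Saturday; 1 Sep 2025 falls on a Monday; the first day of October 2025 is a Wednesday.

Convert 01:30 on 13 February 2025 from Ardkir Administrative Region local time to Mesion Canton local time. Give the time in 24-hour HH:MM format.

1 February 2025 is a Saturday, so the first Sunday is February 2 and the second is February 9.
1 September 2025 is a Monday, so the first Friday is September 5.
13 February 2025 falls between 9 February and 5 September, so daylight saving is in effect and Ardkir Administrative Region is at UTC+12:00.
01:30 Ardkir Administrative Region − 12h = 13:30 UTC (rolling into the previous day, 12 February 2025).
1 February 2025 is a Saturday, so the first Saturday is February 1.
1 October 2025 is a Wednesday, so the first Saturday is October 4 and the third is October 18.
At the standard offset (UTC−00:45), 13:30 UTC − 0h45m = 12:45 Mesion Canton standard time.
Daylight saving runs 1 February – 18 October; the standard-time date in Mesion Canton, 12 February 2025, is inside that window, so Mesion Canton is at UTC+00:15.
13:30 UTC + 0h15m = 13:45 Mesion Canton.

13:45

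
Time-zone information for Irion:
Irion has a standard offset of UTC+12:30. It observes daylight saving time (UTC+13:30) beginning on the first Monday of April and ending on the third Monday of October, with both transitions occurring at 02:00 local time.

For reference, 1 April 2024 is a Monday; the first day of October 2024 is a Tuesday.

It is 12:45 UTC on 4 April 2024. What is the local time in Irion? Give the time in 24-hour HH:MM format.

1 April 2024 is a Monday, so the first Monday is April 1.
1 October 2024 is a Tuesday, so the first Monday is October 7 and the third is October 21.
At the standard offset (UTC+12:30), 12:45 UTC + 12h30m = 01:15 Irion standard time (rolling into the next day, 5 April 2024).
Daylight saving runs 1 April – 21 October; the standard-time date in Irion, 5 April 2024, is inside that window, so Irion is at UTC+13:30.
12:45 UTC + 13h30m = 02:15 local (rolling into the next day, 5 April 2024).

02:15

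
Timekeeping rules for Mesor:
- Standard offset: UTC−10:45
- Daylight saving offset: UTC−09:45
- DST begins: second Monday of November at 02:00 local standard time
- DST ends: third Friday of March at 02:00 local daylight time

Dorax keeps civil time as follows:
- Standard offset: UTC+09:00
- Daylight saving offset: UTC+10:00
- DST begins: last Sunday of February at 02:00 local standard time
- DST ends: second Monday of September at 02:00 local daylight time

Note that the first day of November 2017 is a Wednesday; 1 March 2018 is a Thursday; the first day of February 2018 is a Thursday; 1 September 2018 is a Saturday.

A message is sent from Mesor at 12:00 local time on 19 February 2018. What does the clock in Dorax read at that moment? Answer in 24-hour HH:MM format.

1 November 2017 is a Wednesday, so the first Monday is November 6 and the second is November 13.
1 March 2018 is a Thursday, so the first Friday is March 2 and the third is March 16.
19 February 2018 falls between 13 November 2017 and 16 March 2018, so daylight saving is in effect and Mesor is at UTC−09:45.
12:00 Mesor + 9h45m = 21:45 UTC.
1 February 2018 is a Thursday, so Sundays fall on 4, 11, 18, 25; the last is February 25.
1 September 2018 is a Saturday, so the first Monday is September 3 and the second is September 10.
At the standard offset (UTC+09:00), 21:45 UTC + 9h = 06:45 Dorax standard time (rolling into the next day, 20 February 2018).
The standard-time date in Dorax, 20 February 2018, is outside the daylight-saving period (25 February – 10 September), so Dorax is on standard time, UTC+09:00.
21:45 UTC + 9h = 06:45 Dorax (rolling into the next day, 20 February 2018).

06:45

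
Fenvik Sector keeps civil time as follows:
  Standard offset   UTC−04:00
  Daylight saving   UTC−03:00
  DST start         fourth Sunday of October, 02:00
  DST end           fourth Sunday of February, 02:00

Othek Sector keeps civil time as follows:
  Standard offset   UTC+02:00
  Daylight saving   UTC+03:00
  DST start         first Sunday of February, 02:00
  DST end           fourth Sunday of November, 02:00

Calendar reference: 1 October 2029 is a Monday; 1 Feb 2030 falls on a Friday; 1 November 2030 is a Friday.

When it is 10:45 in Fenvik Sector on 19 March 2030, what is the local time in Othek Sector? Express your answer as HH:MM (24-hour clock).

1 October 2029 is a Monday, so the first Sunday is October 7 and the fourth is October 28.
1 February 2030 is a Friday, so the first Sunday is February 3 and the fourth is February 24.
19 March 2030 does not fall between 28 October 2029 and 24 February 2030, so daylight saving is not in effect and Fenvik Sector is at UTC−04:00.
10:45 Fenvik Sector + 4h = 14:45 UTC.
1 February 2030 is a Friday, so the first Sunday is February 3.
1 November 2030 is a Friday, so the first Sunday is November 3 and the fourth is November 24.
At the standard offset (UTC+02:00), 14:45 UTC + 2h = 16:45 Othek Sector standard time.
The standard-time date in Othek Sector, 19 March 2030, lies within the daylight-saving period (3 February – 24 November), so Othek Sector is on daylight time, UTC+03:00.
14:45 UTC + 3h = 17:45 Othek Sector.

17:45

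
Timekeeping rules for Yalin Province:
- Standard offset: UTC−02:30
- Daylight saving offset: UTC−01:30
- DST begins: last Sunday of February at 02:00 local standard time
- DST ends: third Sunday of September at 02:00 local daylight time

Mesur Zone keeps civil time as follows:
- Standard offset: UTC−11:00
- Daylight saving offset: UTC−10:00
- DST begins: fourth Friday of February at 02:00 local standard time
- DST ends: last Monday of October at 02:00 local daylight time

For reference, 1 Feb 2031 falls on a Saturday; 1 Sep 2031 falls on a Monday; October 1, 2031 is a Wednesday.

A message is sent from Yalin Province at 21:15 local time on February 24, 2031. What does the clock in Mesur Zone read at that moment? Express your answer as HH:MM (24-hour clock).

1 February 2031 is a Saturday, so Sundays fall on 2, 9, 16, 23; the last is February 23.
1 September 2031 is a Monday, so the first Sunday is September 7 and the third is September 21.
February 24, 2031 lies within the daylight-saving period (23 February – 21 September), so Yalin Province is on daylight time, UTC−01:30.
21:15 Yalin Province + 1h30m = 22:45 UTC.
1 February 2031 is a Saturday, so the first Friday is February 7 and the fourth is February 28.
1 October 2031 is a Wednesday, so Mondays fall on 6, 13, 20, 27; the last is October 27.
At the standard offset (UTC−11:00), 22:45 UTC − 11h = 11:45 Mesur Zone standard time.
Daylight saving runs 28 February – 27 October; the standard-time date in Mesur Zone, February 24, 2031, is outside that window, so Mesur Zone is on standard time at UTC−11:00.
22:45 UTC − 11h = 11:45 Mesur Zone.

11:45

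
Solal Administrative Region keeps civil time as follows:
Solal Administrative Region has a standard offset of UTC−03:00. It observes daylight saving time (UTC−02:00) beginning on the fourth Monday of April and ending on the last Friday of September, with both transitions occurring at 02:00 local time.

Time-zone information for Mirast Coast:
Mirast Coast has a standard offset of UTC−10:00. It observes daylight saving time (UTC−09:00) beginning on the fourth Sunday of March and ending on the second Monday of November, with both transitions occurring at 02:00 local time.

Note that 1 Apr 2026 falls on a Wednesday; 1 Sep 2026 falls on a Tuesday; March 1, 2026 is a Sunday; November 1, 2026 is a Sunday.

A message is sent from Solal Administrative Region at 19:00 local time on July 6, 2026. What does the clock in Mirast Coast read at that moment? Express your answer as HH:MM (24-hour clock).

12:00

1 April 2026 is a Wednesday, so the first Monday is April 6 and the fourth is April 27.
1 September 2026 is a Tuesday, so Fridays fall on 4, 11, 18, 25; the last is September 25.
July 6, 2026 lies within the daylight-saving period (27 April – 25 September), so Solal Administrative Region is on daylight time, UTC−02:00.
19:00 Solal Administrative Region + 2h = 21:00 UTC.
1 March 2026 is a Sunday, so the first Sunday is March 1 and the fourth is March 22.
1 November 2026 is a Sunday, so the first Monday is November 2 and the second is November 9.
At the standard offset (UTC−10:00), 21:00 UTC − 10h = 11:00 Mirast Coast standard time.
Daylight saving runs 22 March – 9 November; the standard-time date in Mirast Coast, July 6, 2026, is inside that window, so Mirast Coast is at UTC−09:00.
21:00 UTC − 9h = 12:00 Mirast Coast.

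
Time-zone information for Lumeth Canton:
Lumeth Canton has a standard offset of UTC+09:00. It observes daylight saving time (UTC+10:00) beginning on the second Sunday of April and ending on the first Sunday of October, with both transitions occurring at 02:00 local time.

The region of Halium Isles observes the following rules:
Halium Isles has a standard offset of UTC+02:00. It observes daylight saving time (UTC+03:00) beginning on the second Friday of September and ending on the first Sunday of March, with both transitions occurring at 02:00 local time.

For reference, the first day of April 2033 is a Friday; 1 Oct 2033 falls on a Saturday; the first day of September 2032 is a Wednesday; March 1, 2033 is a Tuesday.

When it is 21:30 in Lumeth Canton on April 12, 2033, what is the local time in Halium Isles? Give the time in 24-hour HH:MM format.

13:30

1 April 2033 is a Friday, so the first Sunday is April 3 and the second is April 10.
1 October 2033 is a Saturday, so the first Sunday is October 2.
April 12, 2033 falls between 10 April and 2 October, so daylight saving is in effect and Lumeth Canton is at UTC+10:00.
21:30 Lumeth Canton − 10h = 11:30 UTC.
1 September 2032 is a Wednesday, so the first Friday is September 3 and the second is September 10.
1 March 2033 is a Tuesday, so the first Sunday is March 6.
At the standard offset (UTC+02:00), 11:30 UTC + 2h = 13:30 Halium Isles standard time.
Daylight saving runs 10 September 2032 – 6 March 2033; the standard-time date in Halium Isles, April 12, 2033, is outside that window, so Halium Isles is on standard time at UTC+02:00.
11:30 UTC + 2h = 13:30 Halium Isles.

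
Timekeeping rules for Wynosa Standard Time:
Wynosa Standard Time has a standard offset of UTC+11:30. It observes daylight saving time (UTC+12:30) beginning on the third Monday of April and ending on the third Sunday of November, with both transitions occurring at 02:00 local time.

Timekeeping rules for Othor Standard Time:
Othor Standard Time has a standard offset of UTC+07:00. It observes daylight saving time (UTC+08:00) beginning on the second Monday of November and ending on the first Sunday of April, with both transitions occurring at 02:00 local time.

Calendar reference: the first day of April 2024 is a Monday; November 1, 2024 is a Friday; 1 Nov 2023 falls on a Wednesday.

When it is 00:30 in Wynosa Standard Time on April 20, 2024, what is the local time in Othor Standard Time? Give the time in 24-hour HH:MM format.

1 April 2024 is a Monday, so the first Monday is April 1 and the third is April 15.
1 November 2024 is a Friday, so the first Sunday is November 3 and the third is November 17.
April 20, 2024 falls between 15 April and 17 November, so daylight saving is in effect and Wynosa Standard Time is at UTC+12:30.
00:30 Wynosa Standard Time − 12h30m = 12:00 UTC (rolling into the previous day, 19 April 2024).
1 November 2023 is a Wednesday, so the first Monday is November 6 and the second is November 13.
1 April 2024 is a Monday, so the first Sunday is April 7.
At the standard offset (UTC+07:00), 12:00 UTC + 7h = 19:00 Othor Standard Time standard time.
The standard-time date in Othor Standard Time, April 19, 2024, does not fall between 13 November 2023 and 7 April 2024, so daylight saving is not in effect and Othor Standard Time is at UTC+07:00.
12:00 UTC + 7h = 19:00 Othor Standard Time.

19:00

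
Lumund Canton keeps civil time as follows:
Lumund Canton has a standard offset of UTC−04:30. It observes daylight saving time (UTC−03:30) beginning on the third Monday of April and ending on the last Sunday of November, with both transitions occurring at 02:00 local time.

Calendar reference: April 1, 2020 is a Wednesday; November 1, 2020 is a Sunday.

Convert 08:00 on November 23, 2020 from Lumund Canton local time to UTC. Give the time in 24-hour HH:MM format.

1 April 2020 is a Wednesday, so the first Monday is April 6 and the third is April 20.
1 November 2020 is a Sunday, so Sundays fall on 1, 8, 15, 22, 29; the last is November 29.
November 23, 2020 lies within the daylight-saving period (20 April – 29 November), so Lumund Canton is on daylight time, UTC−03:30.
08:00 local + 3h30m = 11:30 UTC.

11:30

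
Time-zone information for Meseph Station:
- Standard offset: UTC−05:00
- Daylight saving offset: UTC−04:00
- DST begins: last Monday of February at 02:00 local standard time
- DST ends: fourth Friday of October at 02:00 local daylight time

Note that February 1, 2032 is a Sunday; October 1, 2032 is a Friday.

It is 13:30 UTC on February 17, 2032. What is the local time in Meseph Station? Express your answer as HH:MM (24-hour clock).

08:30

1 February 2032 is a Sunday, so Mondays fall on 2, 9, 16, 23; the last is February 23.
1 October 2032 is a Friday, so the first Friday is October 1 and the fourth is October 22.
At the standard offset (UTC−05:00), 13:30 UTC − 5h = 08:30 Meseph Station standard time.
The standard-time date in Meseph Station, February 17, 2032, is outside the daylight-saving period (23 February – 22 October), so Meseph Station is on standard time, UTC−05:00.
13:30 UTC − 5h = 08:30 local.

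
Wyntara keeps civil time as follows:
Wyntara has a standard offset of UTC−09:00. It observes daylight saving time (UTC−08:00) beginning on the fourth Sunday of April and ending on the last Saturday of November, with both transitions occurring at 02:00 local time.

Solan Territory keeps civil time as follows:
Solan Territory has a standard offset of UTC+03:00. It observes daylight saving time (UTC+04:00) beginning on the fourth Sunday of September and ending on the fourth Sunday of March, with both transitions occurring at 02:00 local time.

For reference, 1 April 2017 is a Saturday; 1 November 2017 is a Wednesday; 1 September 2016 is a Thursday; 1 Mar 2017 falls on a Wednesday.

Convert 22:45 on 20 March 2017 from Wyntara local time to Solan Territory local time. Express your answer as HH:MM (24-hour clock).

1 April 2017 is a Saturday, so the first Sunday is April 2 and the fourth is April 23.
1 November 2017 is a Wednesday, so Saturdays fall on 4, 11, 18, 25; the last is November 25.
Daylight saving runs 23 April – 25 November; 20 March 2017 is outside that window, so Wyntara is on standard time at UTC−09:00.
22:45 Wyntara + 9h = 07:45 UTC (rolling into the next day, 21 March 2017).
1 September 2016 is a Thursday, so the first Sunday is September 4 and the fourth is September 25.
1 March 2017 is a Wednesday, so the first Sunday is March 5 and the fourth is March 26.
At the standard offset (UTC+03:00), 07:45 UTC + 3h = 10:45 Solan Territory standard time.
The standard-time date in Solan Territory, 21 March 2017, lies within the daylight-saving period (25 September 2016 – 26 March 2017), so Solan Territory is on daylight time, UTC+04:00.
07:45 UTC + 4h = 11:45 Solan Territory.

11:45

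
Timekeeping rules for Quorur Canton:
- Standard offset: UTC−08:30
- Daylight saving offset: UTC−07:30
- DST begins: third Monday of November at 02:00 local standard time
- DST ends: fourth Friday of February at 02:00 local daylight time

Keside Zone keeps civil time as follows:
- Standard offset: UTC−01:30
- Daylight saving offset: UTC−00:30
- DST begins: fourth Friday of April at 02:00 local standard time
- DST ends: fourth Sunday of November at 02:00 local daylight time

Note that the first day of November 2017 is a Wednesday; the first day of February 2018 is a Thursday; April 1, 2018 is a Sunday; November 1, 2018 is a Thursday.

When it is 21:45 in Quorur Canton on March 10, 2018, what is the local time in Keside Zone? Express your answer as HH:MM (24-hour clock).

04:45

1 November 2017 is a Wednesday, so the first Monday is November 6 and the third is November 20.
1 February 2018 is a Thursday, so the first Friday is February 2 and the fourth is February 23.
March 10, 2018 is outside the daylight-saving period (20 November 2017 – 23 February 2018), so Quorur Canton is on standard time, UTC−08:30.
21:45 Quorur Canton + 8h30m = 06:15 UTC (rolling into the next day, 11 March 2018).
1 April 2018 is a Sunday, so the first Friday is April 6 and the fourth is April 27.
1 November 2018 is a Thursday, so the first Sunday is November 4 and the fourth is November 25.
At the standard offset (UTC−01:30), 06:15 UTC − 1h30m = 04:45 Keside Zone standard time.
The standard-time date in Keside Zone, March 11, 2018, is outside the daylight-saving period (27 April – 25 November), so Keside Zone is on standard time, UTC−01:30.
06:15 UTC − 1h30m = 04:45 Keside Zone.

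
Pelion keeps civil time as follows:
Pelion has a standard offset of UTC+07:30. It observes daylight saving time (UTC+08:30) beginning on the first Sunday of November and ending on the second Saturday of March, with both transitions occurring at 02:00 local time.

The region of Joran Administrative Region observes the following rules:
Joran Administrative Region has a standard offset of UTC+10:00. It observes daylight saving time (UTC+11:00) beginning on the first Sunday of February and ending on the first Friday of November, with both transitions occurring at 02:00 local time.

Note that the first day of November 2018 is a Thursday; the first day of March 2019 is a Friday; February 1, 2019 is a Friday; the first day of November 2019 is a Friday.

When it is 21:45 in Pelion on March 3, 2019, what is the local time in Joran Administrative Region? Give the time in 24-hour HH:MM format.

1 November 2018 is a Thursday, so the first Sunday is November 4.
1 March 2019 is a Friday, so the first Saturday is March 2 and the second is March 9.
March 3, 2019 falls between 4 November 2018 and 9 March 2019, so daylight saving is in effect and Pelion is at UTC+08:30.
21:45 Pelion − 8h30m = 13:15 UTC.
1 February 2019 is a Friday, so the first Sunday is February 3.
1 November 2019 is a Friday, so the first Friday is November 1.
At the standard offset (UTC+10:00), 13:15 UTC + 10h = 23:15 Joran Administrative Region standard time.
Daylight saving runs 3 February – 1 November; the standard-time date in Joran Administrative Region, March 3, 2019, is inside that window, so Joran Administrative Region is at UTC+11:00.
13:15 UTC + 11h = 00:15 Joran Administrative Region (rolling into the next day, 4 March 2019).

00:15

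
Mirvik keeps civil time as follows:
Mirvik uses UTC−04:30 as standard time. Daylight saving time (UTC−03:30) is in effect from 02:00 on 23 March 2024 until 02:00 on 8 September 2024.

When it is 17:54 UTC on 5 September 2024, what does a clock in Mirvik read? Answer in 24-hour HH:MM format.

At the standard offset (UTC−04:30), 17:54 UTC − 4h30m = 13:24 Mirvik standard time.
The standard-time date in Mirvik, 5 September 2024, falls between 23 March and 8 September, so daylight saving is in effect and Mirvik is at UTC−03:30.
17:54 UTC − 3h30m = 14:24 local.

14:24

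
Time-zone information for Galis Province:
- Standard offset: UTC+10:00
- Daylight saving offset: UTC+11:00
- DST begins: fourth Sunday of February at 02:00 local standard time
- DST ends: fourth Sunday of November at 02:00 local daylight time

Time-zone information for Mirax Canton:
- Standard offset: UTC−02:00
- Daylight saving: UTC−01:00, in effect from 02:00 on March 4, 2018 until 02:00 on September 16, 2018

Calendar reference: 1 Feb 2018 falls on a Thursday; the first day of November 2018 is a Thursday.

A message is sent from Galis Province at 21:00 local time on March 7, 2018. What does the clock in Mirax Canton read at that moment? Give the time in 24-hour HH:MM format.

09:00

1 February 2018 is a Thursday, so the first Sunday is February 4 and the fourth is February 25.
1 November 2018 is a Thursday, so the first Sunday is November 4 and the fourth is November 25.
March 7, 2018 falls between 25 February and 25 November, so daylight saving is in effect and Galis Province is at UTC+11:00.
21:00 Galis Province − 11h = 10:00 UTC.
At the standard offset (UTC−02:00), 10:00 UTC − 2h = 08:00 Mirax Canton standard time.
Daylight saving runs 4 March – 16 September; the standard-time date in Mirax Canton, March 7, 2018, is inside that window, so Mirax Canton is at UTC−01:00.
10:00 UTC − 1h = 09:00 Mirax Canton.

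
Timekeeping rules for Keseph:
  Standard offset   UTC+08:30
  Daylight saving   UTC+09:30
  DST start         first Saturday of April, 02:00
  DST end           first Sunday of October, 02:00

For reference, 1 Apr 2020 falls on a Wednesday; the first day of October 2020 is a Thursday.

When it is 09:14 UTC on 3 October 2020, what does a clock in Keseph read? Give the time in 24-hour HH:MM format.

1 April 2020 is a Wednesday, so the first Saturday is April 4.
1 October 2020 is a Thursday, so the first Sunday is October 4.
At the standard offset (UTC+08:30), 09:14 UTC + 8h30m = 17:44 Keseph standard time.
Daylight saving runs 4 April – 4 October; the standard-time date in Keseph, 3 October 2020, is inside that window, so Keseph is at UTC+09:30.
09:14 UTC + 9h30m = 18:44 local.

18:44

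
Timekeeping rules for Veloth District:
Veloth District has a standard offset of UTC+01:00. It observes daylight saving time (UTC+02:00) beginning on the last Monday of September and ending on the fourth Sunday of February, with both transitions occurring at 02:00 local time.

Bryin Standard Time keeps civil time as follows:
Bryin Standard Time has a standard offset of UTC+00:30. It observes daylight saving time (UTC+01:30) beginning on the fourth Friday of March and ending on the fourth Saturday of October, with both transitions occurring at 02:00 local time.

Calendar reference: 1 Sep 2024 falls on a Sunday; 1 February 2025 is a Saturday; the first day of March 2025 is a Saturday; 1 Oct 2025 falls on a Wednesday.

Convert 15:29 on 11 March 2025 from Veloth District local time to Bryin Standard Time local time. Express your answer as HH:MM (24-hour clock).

14:59

1 September 2024 is a Sunday, so Mondays fall on 2, 9, 16, 23, 30; the last is September 30.
1 February 2025 is a Saturday, so the first Sunday is February 2 and the fourth is February 23.
11 March 2025 does not fall between 30 September 2024 and 23 February 2025, so daylight saving is not in effect and Veloth District is at UTC+01:00.
15:29 Veloth District − 1h = 14:29 UTC.
1 March 2025 is a Saturday, so the first Friday is March 7 and the fourth is March 28.
1 October 2025 is a Wednesday, so the first Saturday is October 4 and the fourth is October 25.
At the standard offset (UTC+00:30), 14:29 UTC + 0h30m = 14:59 Bryin Standard Time standard time.
Daylight saving runs 28 March – 25 October; the standard-time date in Bryin Standard Time, 11 March 2025, is outside that window, so Bryin Standard Time is on standard time at UTC+00:30.
14:29 UTC + 0h30m = 14:59 Bryin Standard Time.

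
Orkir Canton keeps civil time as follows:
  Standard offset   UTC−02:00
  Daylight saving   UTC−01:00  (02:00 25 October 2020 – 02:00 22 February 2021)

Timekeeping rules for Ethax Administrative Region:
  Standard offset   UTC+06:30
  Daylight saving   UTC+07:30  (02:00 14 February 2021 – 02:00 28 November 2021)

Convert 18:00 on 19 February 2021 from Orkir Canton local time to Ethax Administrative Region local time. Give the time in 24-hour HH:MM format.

19 February 2021 lies within the daylight-saving period (25 October 2020 – 22 February 2021), so Orkir Canton is on daylight time, UTC−01:00.
18:00 Orkir Canton + 1h = 19:00 UTC.
At the standard offset (UTC+06:30), 19:00 UTC + 6h30m = 01:30 Ethax Administrative Region standard time (rolling into the next day, 20 February 2021).
Daylight saving runs 14 February – 28 November; the standard-time date in Ethax Administrative Region, 20 February 2021, is inside that window, so Ethax Administrative Region is at UTC+07:30.
19:00 UTC + 7h30m = 02:30 Ethax Administrative Region (rolling into the next day, 20 February 2021).

02:30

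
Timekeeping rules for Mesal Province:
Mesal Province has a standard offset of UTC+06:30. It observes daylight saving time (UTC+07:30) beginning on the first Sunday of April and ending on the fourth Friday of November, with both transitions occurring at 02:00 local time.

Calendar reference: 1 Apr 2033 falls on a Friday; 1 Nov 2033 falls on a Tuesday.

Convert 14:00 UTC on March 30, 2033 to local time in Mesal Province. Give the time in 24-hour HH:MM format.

20:30

1 April 2033 is a Friday, so the first Sunday is April 3.
1 November 2033 is a Tuesday, so the first Friday is November 4 and the fourth is November 25.
At the standard offset (UTC+06:30), 14:00 UTC + 6h30m = 20:30 Mesal Province standard time.
The standard-time date in Mesal Province, March 30, 2033, does not fall between 3 April and 25 November, so daylight saving is not in effect and Mesal Province is at UTC+06:30.
14:00 UTC + 6h30m = 20:30 local.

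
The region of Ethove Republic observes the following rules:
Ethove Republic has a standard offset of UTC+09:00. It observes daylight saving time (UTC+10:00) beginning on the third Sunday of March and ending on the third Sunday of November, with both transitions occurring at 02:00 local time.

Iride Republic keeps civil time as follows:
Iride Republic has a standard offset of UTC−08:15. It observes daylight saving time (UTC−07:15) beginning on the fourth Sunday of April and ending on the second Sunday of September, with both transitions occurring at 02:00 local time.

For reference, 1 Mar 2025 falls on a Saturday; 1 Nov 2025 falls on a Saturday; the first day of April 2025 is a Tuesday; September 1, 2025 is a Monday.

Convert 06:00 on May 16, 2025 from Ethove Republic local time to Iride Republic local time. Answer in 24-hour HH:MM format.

12:45

1 March 2025 is a Saturday, so the first Sunday is March 2 and the third is March 16.
1 November 2025 is a Saturday, so the first Sunday is November 2 and the third is November 16.
May 16, 2025 falls between 16 March and 16 November, so daylight saving is in effect and Ethove Republic is at UTC+10:00.
06:00 Ethove Republic − 10h = 20:00 UTC (rolling into the previous day, 15 May 2025).
1 April 2025 is a Tuesday, so the first Sunday is April 6 and the fourth is April 27.
1 September 2025 is a Monday, so the first Sunday is September 7 and the second is September 14.
At the standard offset (UTC−08:15), 20:00 UTC − 8h15m = 11:45 Iride Republic standard time.
The standard-time date in Iride Republic, May 15, 2025, falls between 27 April and 14 September, so daylight saving is in effect and Iride Republic is at UTC−07:15.
20:00 UTC − 7h15m = 12:45 Iride Republic.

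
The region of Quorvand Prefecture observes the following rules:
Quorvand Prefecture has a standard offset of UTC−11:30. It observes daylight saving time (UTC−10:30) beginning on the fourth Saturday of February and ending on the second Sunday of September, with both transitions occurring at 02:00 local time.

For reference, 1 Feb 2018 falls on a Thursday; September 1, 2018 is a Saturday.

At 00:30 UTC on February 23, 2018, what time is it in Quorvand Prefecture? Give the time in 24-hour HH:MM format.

1 February 2018 is a Thursday, so the first Saturday is February 3 and the fourth is February 24.
1 September 2018 is a Saturday, so the first Sunday is September 2 and the second is September 9.
At the standard offset (UTC−11:30), 00:30 UTC − 11h30m = 13:00 Quorvand Prefecture standard time (rolling into the previous day, 22 February 2018).
Daylight saving runs 24 February – 9 September; the standard-time date in Quorvand Prefecture, February 22, 2018, is outside that window, so Quorvand Prefecture is on standard time at UTC−11:30.
00:30 UTC − 11h30m = 13:00 local (rolling into the previous day, 22 February 2018).

13:00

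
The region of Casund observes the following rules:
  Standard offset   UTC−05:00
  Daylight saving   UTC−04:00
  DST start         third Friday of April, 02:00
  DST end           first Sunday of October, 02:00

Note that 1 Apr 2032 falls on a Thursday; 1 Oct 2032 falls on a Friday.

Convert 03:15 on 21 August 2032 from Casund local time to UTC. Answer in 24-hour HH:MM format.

07:15

1 April 2032 is a Thursday, so the first Friday is April 2 and the third is April 16.
1 October 2032 is a Friday, so the first Sunday is October 3.
Daylight saving runs 16 April – 3 October; 21 August 2032 is inside that window, so Casund is at UTC−04:00.
03:15 local + 4h = 07:15 UTC.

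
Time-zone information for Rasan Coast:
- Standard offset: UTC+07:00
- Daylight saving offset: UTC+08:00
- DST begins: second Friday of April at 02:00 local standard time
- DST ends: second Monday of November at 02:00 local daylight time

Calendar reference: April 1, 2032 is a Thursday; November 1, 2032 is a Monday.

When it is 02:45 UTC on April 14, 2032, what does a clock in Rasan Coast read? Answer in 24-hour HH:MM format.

1 April 2032 is a Thursday, so the first Friday is April 2 and the second is April 9.
1 November 2032 is a Monday, so the first Monday is November 1 and the second is November 8.
At the standard offset (UTC+07:00), 02:45 UTC + 7h = 09:45 Rasan Coast standard time.
The standard-time date in Rasan Coast, April 14, 2032, lies within the daylight-saving period (9 April – 8 November), so Rasan Coast is on daylight time, UTC+08:00.
02:45 UTC + 8h = 10:45 local.

10:45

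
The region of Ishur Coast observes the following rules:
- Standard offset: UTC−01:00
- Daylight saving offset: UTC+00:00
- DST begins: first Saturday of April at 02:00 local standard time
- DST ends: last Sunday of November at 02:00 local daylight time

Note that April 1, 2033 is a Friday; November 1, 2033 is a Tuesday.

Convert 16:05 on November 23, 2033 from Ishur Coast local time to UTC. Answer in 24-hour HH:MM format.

1 April 2033 is a Friday, so the first Saturday is April 2.
1 November 2033 is a Tuesday, so Sundays fall on 6, 13, 20, 27; the last is November 27.
November 23, 2033 lies within the daylight-saving period (2 April – 27 November), so Ishur Coast is on daylight time, UTC+00:00.
16:05 local − 0h = 16:05 UTC.

16:05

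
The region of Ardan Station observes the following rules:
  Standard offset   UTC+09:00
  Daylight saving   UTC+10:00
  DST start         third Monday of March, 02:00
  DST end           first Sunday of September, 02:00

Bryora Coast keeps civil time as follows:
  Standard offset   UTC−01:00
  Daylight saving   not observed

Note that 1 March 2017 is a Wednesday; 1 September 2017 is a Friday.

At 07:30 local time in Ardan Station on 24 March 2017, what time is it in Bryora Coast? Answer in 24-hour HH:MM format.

20:30

1 March 2017 is a Wednesday, so the first Monday is March 6 and the third is March 20.
1 September 2017 is a Friday, so the first Sunday is September 3.
24 March 2017 falls between 20 March and 3 September, so daylight saving is in effect and Ardan Station is at UTC+10:00.
07:30 Ardan Station − 10h = 21:30 UTC (rolling into the previous day, 23 March 2017).
Bryora Coast has no daylight saving, so its offset is UTC−01:00 year-round.
21:30 UTC − 1h = 20:30 Bryora Coast.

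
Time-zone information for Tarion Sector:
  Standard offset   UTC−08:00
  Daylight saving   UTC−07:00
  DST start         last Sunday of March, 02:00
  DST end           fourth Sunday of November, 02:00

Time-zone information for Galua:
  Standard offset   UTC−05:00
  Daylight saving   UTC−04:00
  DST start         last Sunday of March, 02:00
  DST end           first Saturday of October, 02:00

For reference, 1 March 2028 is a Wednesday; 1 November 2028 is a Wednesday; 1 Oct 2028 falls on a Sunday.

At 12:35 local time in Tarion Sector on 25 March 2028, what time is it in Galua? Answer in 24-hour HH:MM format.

15:35

1 March 2028 is a Wednesday, so Sundays fall on 5, 12, 19, 26; the last is March 26.
1 November 2028 is a Wednesday, so the first Sunday is November 5 and the fourth is November 26.
25 March 2028 does not fall between 26 March and 26 November, so daylight saving is not in effect and Tarion Sector is at UTC−08:00.
12:35 Tarion Sector + 8h = 20:35 UTC.
1 March 2028 is a Wednesday, so Sundays fall on 5, 12, 19, 26; the last is March 26.
1 October 2028 is a Sunday, so the first Saturday is October 7.
At the standard offset (UTC−05:00), 20:35 UTC − 5h = 15:35 Galua standard time.
Daylight saving runs 26 March – 7 October; the standard-time date in Galua, 25 March 2028, is outside that window, so Galua is on standard time at UTC−05:00.
20:35 UTC − 5h = 15:35 Galua.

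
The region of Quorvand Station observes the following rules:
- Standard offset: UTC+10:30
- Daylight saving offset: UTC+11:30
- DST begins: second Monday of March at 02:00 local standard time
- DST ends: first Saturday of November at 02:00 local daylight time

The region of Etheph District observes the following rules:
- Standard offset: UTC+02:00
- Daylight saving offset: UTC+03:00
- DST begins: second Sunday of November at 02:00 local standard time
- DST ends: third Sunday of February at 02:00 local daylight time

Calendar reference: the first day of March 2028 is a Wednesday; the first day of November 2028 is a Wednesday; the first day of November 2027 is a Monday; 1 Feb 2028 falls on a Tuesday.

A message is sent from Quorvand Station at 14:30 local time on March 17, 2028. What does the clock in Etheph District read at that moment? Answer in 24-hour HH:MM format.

05:00

1 March 2028 is a Wednesday, so the first Monday is March 6 and the second is March 13.
1 November 2028 is a Wednesday, so the first Saturday is November 4.
March 17, 2028 lies within the daylight-saving period (13 March – 4 November), so Quorvand Station is on daylight time, UTC+11:30.
14:30 Quorvand Station − 11h30m = 03:00 UTC.
1 November 2027 is a Monday, so the first Sunday is November 7 and the second is November 14.
1 February 2028 is a Tuesday, so the first Sunday is February 6 and the third is February 20.
At the standard offset (UTC+02:00), 03:00 UTC + 2h = 05:00 Etheph District standard time.
The standard-time date in Etheph District, March 17, 2028, is outside the daylight-saving period (14 November 2027 – 20 February 2028), so Etheph District is on standard time, UTC+02:00.
03:00 UTC + 2h = 05:00 Etheph District.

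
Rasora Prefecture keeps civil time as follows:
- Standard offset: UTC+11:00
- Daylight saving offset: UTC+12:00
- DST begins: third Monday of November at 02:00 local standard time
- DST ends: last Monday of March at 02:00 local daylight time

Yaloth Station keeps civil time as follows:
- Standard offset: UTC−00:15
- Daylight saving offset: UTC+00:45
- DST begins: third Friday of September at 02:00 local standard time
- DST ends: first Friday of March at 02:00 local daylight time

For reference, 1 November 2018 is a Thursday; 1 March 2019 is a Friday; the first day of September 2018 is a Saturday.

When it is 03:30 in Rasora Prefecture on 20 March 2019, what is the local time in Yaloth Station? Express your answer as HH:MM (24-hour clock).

15:15

1 November 2018 is a Thursday, so the first Monday is November 5 and the third is November 19.
1 March 2019 is a Friday, so Mondays fall on 4, 11, 18, 25; the last is March 25.
20 March 2019 falls between 19 November 2018 and 25 March 2019, so daylight saving is in effect and Rasora Prefecture is at UTC+12:00.
03:30 Rasora Prefecture − 12h = 15:30 UTC (rolling into the previous day, 19 March 2019).
1 September 2018 is a Saturday, so the first Friday is September 7 and the third is September 21.
1 March 2019 is a Friday, so the first Friday is March 1.
At the standard offset (UTC−00:15), 15:30 UTC − 0h15m = 15:15 Yaloth Station standard time.
The standard-time date in Yaloth Station, 19 March 2019, does not fall between 21 September 2018 and 1 March 2019, so daylight saving is not in effect and Yaloth Station is at UTC−00:15.
15:30 UTC − 0h15m = 15:15 Yaloth Station.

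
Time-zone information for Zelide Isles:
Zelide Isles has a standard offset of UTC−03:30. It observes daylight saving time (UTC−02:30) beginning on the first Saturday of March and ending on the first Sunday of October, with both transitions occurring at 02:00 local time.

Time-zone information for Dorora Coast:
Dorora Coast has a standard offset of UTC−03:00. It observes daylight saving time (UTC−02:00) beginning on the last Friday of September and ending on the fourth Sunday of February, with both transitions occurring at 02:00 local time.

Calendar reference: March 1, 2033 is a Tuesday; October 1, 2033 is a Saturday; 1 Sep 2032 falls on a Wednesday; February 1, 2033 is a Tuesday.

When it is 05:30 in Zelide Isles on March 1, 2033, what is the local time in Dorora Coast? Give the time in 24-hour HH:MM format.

06:00

1 March 2033 is a Tuesday, so the first Saturday is March 5.
1 October 2033 is a Saturday, so the first Sunday is October 2.
Daylight saving runs 5 March – 2 October; March 1, 2033 is outside that window, so Zelide Isles is on standard time at UTC−03:30.
05:30 Zelide Isles + 3h30m = 09:00 UTC.
1 September 2032 is a Wednesday, so Fridays fall on 3, 10, 17, 24; the last is September 24.
1 February 2033 is a Tuesday, so the first Sunday is February 6 and the fourth is February 27.
At the standard offset (UTC−03:00), 09:00 UTC − 3h = 06:00 Dorora Coast standard time.
Daylight saving runs 24 September 2032 – 27 February 2033; the standard-time date in Dorora Coast, March 1, 2033, is outside that window, so Dorora Coast is on standard time at UTC−03:00.
09:00 UTC − 3h = 06:00 Dorora Coast.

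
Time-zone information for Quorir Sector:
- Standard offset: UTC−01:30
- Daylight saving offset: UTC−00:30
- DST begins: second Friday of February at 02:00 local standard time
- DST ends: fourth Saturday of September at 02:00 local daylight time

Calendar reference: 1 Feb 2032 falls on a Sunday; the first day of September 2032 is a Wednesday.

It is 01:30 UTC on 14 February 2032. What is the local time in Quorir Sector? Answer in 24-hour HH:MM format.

1 February 2032 is a Sunday, so the first Friday is February 6 and the second is February 13.
1 September 2032 is a Wednesday, so the first Saturday is September 4 and the fourth is September 25.
At the standard offset (UTC−01:30), 01:30 UTC − 1h30m = 00:00 Quorir Sector standard time.
The standard-time date in Quorir Sector, 14 February 2032, falls between 13 February and 25 September, so daylight saving is in effect and Quorir Sector is at UTC−00:30.
01:30 UTC − 0h30m = 01:00 local.

01:00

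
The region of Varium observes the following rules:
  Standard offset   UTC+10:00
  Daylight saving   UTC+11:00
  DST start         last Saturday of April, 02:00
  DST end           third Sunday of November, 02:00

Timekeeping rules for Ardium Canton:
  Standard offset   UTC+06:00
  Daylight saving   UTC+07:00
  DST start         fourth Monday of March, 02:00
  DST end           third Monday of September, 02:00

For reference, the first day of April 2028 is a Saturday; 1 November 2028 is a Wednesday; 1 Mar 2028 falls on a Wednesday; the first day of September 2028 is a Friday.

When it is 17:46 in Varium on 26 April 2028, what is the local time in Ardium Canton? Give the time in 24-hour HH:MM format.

1 April 2028 is a Saturday, so Saturdays fall on 1, 8, 15, 22, 29; the last is April 29.
1 November 2028 is a Wednesday, so the first Sunday is November 5 and the third is November 19.
26 April 2028 does not fall between 29 April and 19 November, so daylight saving is not in effect and Varium is at UTC+10:00.
17:46 Varium − 10h = 07:46 UTC.
1 March 2028 is a Wednesday, so the first Monday is March 6 and the fourth is March 27.
1 September 2028 is a Friday, so the first Monday is September 4 and the third is September 18.
At the standard offset (UTC+06:00), 07:46 UTC + 6h = 13:46 Ardium Canton standard time.
The standard-time date in Ardium Canton, 26 April 2028, falls between 27 March and 18 September, so daylight saving is in effect and Ardium Canton is at UTC+07:00.
07:46 UTC + 7h = 14:46 Ardium Canton.

14:46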